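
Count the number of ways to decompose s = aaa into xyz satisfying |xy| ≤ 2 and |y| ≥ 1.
3

For s = 'aaa' with pumping length p = 2:

Constraints: |xy| ≤ 2, |y| > 0

Valid decompositions (|xy| ≤ p, |y| ≥ 1):
  • x='', y='a', z='aa'
  • x='a', y='a', z='a'
  • x='', y='aa', z='a'

Total count: 3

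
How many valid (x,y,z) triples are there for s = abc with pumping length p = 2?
3

For s = 'abc' with pumping length p = 2:

Constraints: |xy| ≤ 2, |y| > 0

Valid decompositions (|xy| ≤ p, |y| ≥ 1):
  • x='', y='a', z='bc'
  • x='a', y='b', z='c'
  • x='', y='ab', z='c'

Total count: 3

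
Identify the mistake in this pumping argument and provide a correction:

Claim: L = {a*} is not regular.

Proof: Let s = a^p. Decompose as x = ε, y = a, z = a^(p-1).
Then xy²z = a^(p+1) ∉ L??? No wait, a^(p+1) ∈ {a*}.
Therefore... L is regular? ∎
Error: The proof attempts to show a*  is not regular, but a* IS regular!

Correction: a* is a regular language (recognized by a simple DFA with one accepting state and self-loop on 'a'). The pumping lemma can only prove non-regularity, not regularity. For regular languages, pumping always works.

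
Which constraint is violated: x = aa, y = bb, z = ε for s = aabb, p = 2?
Violated: |xy| ≤ p

The decomposition x = aa, y = bb, z = ε for s = aabb with p = 2
violates the constraint: |xy| ≤ p

|xy| = |aabb| = 4 > 2 = p. The decomposition puts too many characters in xy.

Pumping lemma constraints:
1. xyz = s (decomposition is valid)
2. |xy| ≤ p
3. |y| > 0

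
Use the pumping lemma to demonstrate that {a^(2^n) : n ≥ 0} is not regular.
Assume for contradiction that L is regular, and let p ≥ 1 be the pumping length given by the pumping lemma.
Choose s = a^(2^p). Then s ∈ L and |s| = 2^p ≥ p.
By the pumping lemma, s = xyz for some x, y, z with |xy| ≤ p, |y| ≥ 1, and xy^i z ∈ L for every i ≥ 0.
Here y = a^k for some k with 1 ≤ k ≤ |xy| ≤ p, and p < 2^p.

Take i = 2: |xy²z| = 2^p + k.
Now 2^p < 2^p + k ≤ 2^p + p < 2^p + 2^p = 2^(p+1).
So |xy²z| lies strictly between the consecutive powers of two 2^p and 2^(p+1), hence is not a power of 2, and xy²z ∉ L.

This contradicts the pumping lemma, which requires xy^i z ∈ L for all i ≥ 0.
Hence L = {a^(2^n) : n ≥ 0} is not regular. ∎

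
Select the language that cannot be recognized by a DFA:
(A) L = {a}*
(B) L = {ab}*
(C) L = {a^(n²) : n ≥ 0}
(C) {a^(n²) : n ≥ 0}

(C) L = {a^(n²) : n ≥ 0} is NOT regular.

The pumping lemma can be used to prove this:
After pumping, length is no longer a perfect square

The other languages are regular because they can be recognized by finite automata.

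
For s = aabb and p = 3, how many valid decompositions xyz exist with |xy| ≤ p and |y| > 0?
6

For s = 'aabb' with pumping length p = 3:

Constraints: |xy| ≤ 3, |y| > 0

Valid decompositions (|xy| ≤ p, |y| ≥ 1):
  • x='', y='a', z='abb'
  • x='a', y='a', z='bb'
  • x='', y='aa', z='bb'
  • x='aa', y='b', z='b'
  • x='a', y='ab', z='b'
  • x='', y='aab', z='b'

Total count: 6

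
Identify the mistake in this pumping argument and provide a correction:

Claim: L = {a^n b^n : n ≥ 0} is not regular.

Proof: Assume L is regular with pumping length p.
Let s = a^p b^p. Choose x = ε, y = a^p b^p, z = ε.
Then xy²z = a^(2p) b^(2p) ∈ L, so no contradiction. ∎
Error: The decomposition violates |xy| ≤ p. With y = a^p b^p, |xy| = |y| = 2p > p. (The proof also miscomputes xy²z, which would be a^p b^p a^p b^p rather than a^(2p) b^(2p), and it wrongly treats one harmless decomposition as settling the matter — the prover does not get to choose the decomposition.)

Correction: The pumping lemma requires |xy| ≤ p, and the argument must handle every decomposition satisfying |xy| ≤ p, |y| ≥ 1. Since s starts with p a's, any such y consists only of a's, say y = a^k with k ≥ 1. Then xy²z = a^(p+k) b^p has unequal numbers of a's and b's, so xy²z ∉ L — the required contradiction.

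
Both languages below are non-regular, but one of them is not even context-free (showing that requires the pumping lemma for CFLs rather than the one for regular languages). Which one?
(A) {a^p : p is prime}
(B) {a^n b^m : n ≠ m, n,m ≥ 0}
(A) {a^p : p is prime}

(A) {a^p : p is prime} requires the CFL pumping lemma.

- {a^n b^m : n ≠ m, n,m ≥ 0} is context-free (but not regular)
  • Can be shown non-regular with the regular pumping lemma
  • After pumping a's, we can make n = m

- {a^p : p is prime} is NOT context-free
  • Requires the CFL pumping lemma to prove
  • The CFL pumping lemma also fails because prime gaps are unbounded

The CFL pumping lemma is "stronger" in that it can prove non-membership
in the larger class of context-free languages.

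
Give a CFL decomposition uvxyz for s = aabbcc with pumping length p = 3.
u='aa', v='b', x='b', y='c', z='c'

For s = aabbcc with pumping length p = 3:

One valid decomposition:
- u = 'aa'
- v = 'b'
- x = 'b'
- y = 'c'
- z = 'c'

Verification:
- uvxyz = 'aa' + 'b' + 'b' + 'c' + 'c' = aabbcc ✓
- |vxy| = |'bbc'| = 3 ≤ 3 ✓
- |vy| = |'bc'| = 2 > 0 ✓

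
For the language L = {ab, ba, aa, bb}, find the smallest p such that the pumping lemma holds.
p = 3

For a finite language L, the pumping lemma holds vacuously if p > max|s| for s ∈ L.

The longest string in L = {ab, ba, aa, bb} has length 2.
If p = 3, then no string s ∈ L has |s| ≥ p, so the condition is vacuously true.

The minimum pumping length is p = 3.

Why no smaller p works: for any p ≤ 2, the longest string s ∈ L has |s| = 2 ≥ p, so it would
have to be pumpable; but pumping up (i = 2, 3, ...) produces ever longer strings, which cannot all lie in the
finite language L. So the pumping property fails for every p ≤ 2.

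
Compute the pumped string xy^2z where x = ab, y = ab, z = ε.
ababab

Given x = 'ab', y = 'ab', z = '' and i = 2:

xy^2z = x + y·y·...·y (2 times) + z
       = 'ab' + 'ab'^2 + ''
       = 'ab' + 'abab' + ''
       = 'ababab'

The pumped string is 'ababab' with length 6.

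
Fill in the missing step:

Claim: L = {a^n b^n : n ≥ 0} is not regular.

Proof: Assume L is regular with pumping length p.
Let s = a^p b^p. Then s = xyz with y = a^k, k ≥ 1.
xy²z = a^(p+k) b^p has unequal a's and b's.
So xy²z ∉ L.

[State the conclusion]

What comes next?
This contradicts the pumping lemma for regular languages,
which guarantees xy^i z ∈ L for all i ≥ 0.

Since our assumption that L is regular leads to a contradiction,
we conclude that L = {a^n b^n : n ≥ 0} is NOT regular. ∎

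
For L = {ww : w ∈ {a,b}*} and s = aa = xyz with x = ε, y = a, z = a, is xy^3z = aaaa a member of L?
Yes

xy³z = ε · aaa · a = aaaa.
aaaa splits into halves aa · aa, which are equal, so it is in L (w = aa).
(A single pumped string landing in L is not a contradiction by itself; a non-regularity proof needs some i for which xy^i z ∉ L, for every admissible decomposition.)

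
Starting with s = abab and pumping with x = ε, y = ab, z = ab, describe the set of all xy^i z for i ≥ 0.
{xy^i z : i ≥ 0} = {(ab)^(i+1) : i ≥ 0} = {ab, abab, ababab, ...}

With x = ε, y = ab, z = ab: Pumping 'ab' gives strings of alternating a's and b's.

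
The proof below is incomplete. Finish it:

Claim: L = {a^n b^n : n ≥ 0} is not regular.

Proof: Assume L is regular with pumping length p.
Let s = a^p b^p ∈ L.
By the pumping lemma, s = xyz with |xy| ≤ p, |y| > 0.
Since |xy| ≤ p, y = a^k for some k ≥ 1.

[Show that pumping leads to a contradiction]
Consider xy²z = a^(p+k) b^p.

Since k ≥ 1, we have p + k > p.
So xy²z has more a's than b's: (p+k) a's vs p b's.
This means xy²z ∉ L because a^n b^n requires equal counts.

This contradicts the pumping lemma which states xy²z ∈ L.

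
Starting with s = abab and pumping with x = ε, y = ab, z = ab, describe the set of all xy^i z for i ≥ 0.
{xy^i z : i ≥ 0} = {(ab)^(i+1) : i ≥ 0} = {ab, abab, ababab, ...}

With x = ε, y = ab, z = ab: Pumping 'ab' gives strings of alternating a's and b's.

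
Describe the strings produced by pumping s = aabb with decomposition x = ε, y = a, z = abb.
{xy^i z : i ≥ 0} = {a^(i+1) b^2 : i ≥ 0} = {abb, aabb, aaabb, ...}

With x = ε, y = a, z = abb: Starting with aabb and pumping the first 'a' (z = abb keeps the second 'a'), we get strings with i+1 a's followed by 2 b's for i = 0, 1, 2, ...; note bb is not produced because z always contributes one a.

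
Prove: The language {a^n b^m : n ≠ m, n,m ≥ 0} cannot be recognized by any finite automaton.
Assume for contradiction that L is regular, and let p ≥ 1 be the pumping length given by the pumping lemma.
Choose s = a^p b^(p + p!). Then s ∈ L because p ≠ p + p! (as p! ≥ 1), and |s| ≥ p.
By the pumping lemma, s = xyz for some x, y, z with |xy| ≤ p, |y| ≥ 1, and xy^i z ∈ L for every i ≥ 0.
Since |xy| ≤ p and the first p symbols of s are all a's, y = a^k for some k with 1 ≤ k ≤ p.
For every i ≥ 0, xy^i z = a^(p + (i − 1)k) b^(p + p!).

Because 1 ≤ k ≤ p, k divides p!. Let t = p!/k (a positive integer) and take i = t + 1.
Then the number of a's is p + tk = p + p!, which equals the number of b's.
So xy^(t+1) z = a^(p + p!) b^(p + p!) has equally many a's and b's and is NOT in L.

This contradicts the pumping lemma, which requires xy^i z ∈ L for all i ≥ 0.
Hence L = {a^n b^m : n ≠ m, n,m ≥ 0} is not regular. ∎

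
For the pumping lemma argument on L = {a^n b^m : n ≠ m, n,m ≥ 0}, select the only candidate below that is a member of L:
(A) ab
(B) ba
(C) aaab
(C) aaab

The pumping lemma is applied to a string s that lies in L, so first check membership of each option:
- (A) ab = a^1 b^1 has n = m = 1, so it is not in L ✗
- (B) ba has an a after a b, so it is not of the form a^n b^m and is not in L ✗
- (C) aaab = a^3 b^1 with 3 ≠ 1, so it is in L ✓

Only (C) aaab is in L, so it is the only candidate that could play the role of s.
(In a complete proof one picks s in terms of the pumping length p so that |s| ≥ p is guaranteed; a fixed string like aaab illustrates the shape of such an s.)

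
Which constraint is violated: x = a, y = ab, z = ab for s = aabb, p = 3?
Violated: xyz = s

The decomposition x = a, y = ab, z = ab for s = aabb with p = 3
violates the constraint: xyz = s

xyz = 'a' + 'ab' + 'ab' = 'aabab' ≠ 'aabb' = s. The decomposition doesn't reconstruct s.

Pumping lemma constraints:
1. xyz = s (decomposition is valid)
2. |xy| ≤ p
3. |y| > 0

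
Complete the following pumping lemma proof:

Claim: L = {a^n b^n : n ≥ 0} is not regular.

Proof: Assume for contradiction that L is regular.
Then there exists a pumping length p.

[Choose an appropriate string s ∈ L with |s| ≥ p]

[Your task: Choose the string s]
s = a^p b^p

This string is in L (has equal a's and b's) and has length 2p ≥ p.
Any decomposition xyz with |xy| ≤ p means y consists only of a's,
so pumping will unbalance the counts.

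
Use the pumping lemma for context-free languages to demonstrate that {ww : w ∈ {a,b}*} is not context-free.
Assume for contradiction that L is context-free, and let p ≥ 1 be the pumping length given by the pumping lemma for CFLs.
Choose s = a^p b^p a^p b^p. Then s ∈ L (take w = a^p b^p) and |s| = 4p ≥ p.
By the CFL pumping lemma, s = uvxyz for some u, v, x, y, z with |vxy| ≤ p, |vy| ≥ 1, and uv^i xy^i z ∈ L for every i ≥ 0.

Write s as four blocks A₁ B₁ A₂ B₂ with A₁ = A₂ = a^p and B₁ = B₂ = b^p. Since |vxy| ≤ p, the window vxy lies inside at most two adjacent blocks. Take i = 0 and let t = uxz, so |t| = 4p − |vy| with 1 ≤ |vy| ≤ p. If |t| is odd, t ∉ L immediately, so assume |vy| is even (hence |vy| ≥ 2) and |t|/2 = 2p − |vy|/2, which satisfies p ≤ |t|/2 ≤ 2p − 1.

Case 1 (vxy inside A₁B₁): t = a^(p−j) b^(p−l) a^p b^p with j + l = |vy|. The second half of t has length < 2p, so it is a suffix of the trailing a^p b^p and ends in b; the first half is a^(p−j) b^(p−l) a^((j+l)/2), which ends in a because (j+l)/2 ≥ 1. The halves differ, so t ∉ L.

Case 2 (vxy inside B₁A₂, straddling the middle): t = a^p b^(p−j) a^(p−l) b^p with j + l = |vy|. If t = ww, then w is a prefix of t of length ≥ p, so w begins with a^p; and w is a suffix of t of length ≥ p, so w ends with b^p. That forces |w| ≥ 2p, contradicting |w| = |t|/2 ≤ 2p − 1. So t ∉ L.

Case 3 (vxy inside A₂B₂): t = a^p b^p a^(p−j) b^(p−l) with j + l = |vy|. The first half of t is a prefix of a^p b^p, so it begins with a; the second half is b^((j+l)/2) a^(p−j) b^(p−l), which begins with b. The halves differ, so t ∉ L.

In every case uv⁰xy⁰z = uxz ∉ L.

This contradicts the CFL pumping lemma, which requires uv^i xy^i z ∈ L for all i ≥ 0.
Hence L = {ww : w ∈ {a,b}*} is not context-free. ∎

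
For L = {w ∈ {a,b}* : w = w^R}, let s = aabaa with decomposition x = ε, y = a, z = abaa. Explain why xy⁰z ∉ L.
xy⁰z = abaa ∉ L

Pumping with i = 0 replaces y = a by y⁰ = ε:
- Original: s = xyz = aabaa; aabaa reversed is aabaa, the same string, so it is a palindrome and is in L
- Pumped: xy⁰z = ε · ε · abaa = abaa
- abaa reversed is aaba ≠ abaa, so it is not a palindrome and is not in L

The pumping lemma would require xy⁰z ∈ L, so this decomposition yields a contradiction.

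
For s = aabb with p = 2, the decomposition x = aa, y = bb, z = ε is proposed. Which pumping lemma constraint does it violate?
Violated: |xy| ≤ p

The decomposition x = aa, y = bb, z = ε for s = aabb with p = 2
violates the constraint: |xy| ≤ p

|xy| = |aabb| = 4 > 2 = p. The decomposition puts too many characters in xy.

Pumping lemma constraints:
1. xyz = s (decomposition is valid)
2. |xy| ≤ p
3. |y| > 0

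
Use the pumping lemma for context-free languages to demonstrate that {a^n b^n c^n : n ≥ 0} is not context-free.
Assume for contradiction that L is context-free, and let p ≥ 1 be the pumping length given by the pumping lemma for CFLs.
Choose s = a^p b^p c^p. Then s ∈ L and |s| = 3p ≥ p.
By the CFL pumping lemma, s = uvxyz for some u, v, x, y, z with |vxy| ≤ p, |vy| ≥ 1, and uv^i xy^i z ∈ L for every i ≥ 0.

Because |vxy| ≤ p, the window vxy cannot contain both an a and a c: any substring of s containing both must include the entire block b^p plus at least one a and one c, so it has length ≥ p + 2 > p.
Hence at least one of the letters a, c does not occur in vy at all.

Take i = 0: the string uxz is obtained from s by deleting |vy| ≥ 1 symbols, so |uxz| = 3p − |vy| < 3p.
But the letter (a or c) that does not occur in vy still occurs exactly p times in uxz. Every string of L with exactly p copies of some letter is a^p b^p c^p, of length 3p. Since |uxz| < 3p, uxz ∉ L.

This contradicts the CFL pumping lemma, which requires uv^i xy^i z ∈ L for all i ≥ 0.
Hence L = {a^n b^n c^n : n ≥ 0} is not context-free. ∎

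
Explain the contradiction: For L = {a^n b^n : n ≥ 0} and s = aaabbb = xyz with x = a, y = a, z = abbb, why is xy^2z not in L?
xy²z = aaaabbb ∉ L

Pumping with i = 2 replaces y = a by y² = aa:
- Original: s = xyz = aaabbb; aaabbb = a^3 b^3 has equal counts (3 = 3), so it is in L
- Pumped: xy²z = a · aa · abbb = aaaabbb
- aaaabbb has 4 a's and 3 b's; 4 ≠ 3, so it is not in L

The pumping lemma would require xy²z ∈ L, so this decomposition yields a contradiction.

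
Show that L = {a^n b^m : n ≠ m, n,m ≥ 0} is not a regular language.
Assume for contradiction that L is regular, and let p ≥ 1 be the pumping length given by the pumping lemma.
Choose s = a^p b^(p + p!). Then s ∈ L because p ≠ p + p! (as p! ≥ 1), and |s| ≥ p.
By the pumping lemma, s = xyz for some x, y, z with |xy| ≤ p, |y| ≥ 1, and xy^i z ∈ L for every i ≥ 0.
Since |xy| ≤ p and the first p symbols of s are all a's, y = a^k for some k with 1 ≤ k ≤ p.
For every i ≥ 0, xy^i z = a^(p + (i − 1)k) b^(p + p!).

Because 1 ≤ k ≤ p, k divides p!. Let t = p!/k (a positive integer) and take i = t + 1.
Then the number of a's is p + tk = p + p!, which equals the number of b's.
So xy^(t+1) z = a^(p + p!) b^(p + p!) has equally many a's and b's and is NOT in L.

This contradicts the pumping lemma, which requires xy^i z ∈ L for all i ≥ 0.
Hence L = {a^n b^m : n ≠ m, n,m ≥ 0} is not regular. ∎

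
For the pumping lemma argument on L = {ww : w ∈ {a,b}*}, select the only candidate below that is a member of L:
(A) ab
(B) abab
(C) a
(B) abab

The pumping lemma is applied to a string s that lies in L, so first check membership of each option:
- (A) ab has length 2; its halves are a and b, which differ, so it is not in L ✗
- (B) abab splits into halves ab · ab, which are equal, so it is in L (w = ab) ✓
- (C) a has odd length 1, so it cannot be written as ww and is not in L ✗

Only (B) abab is in L, so it is the only candidate that could play the role of s.
(In a complete proof one picks s in terms of the pumping length p so that |s| ≥ p is guaranteed; a fixed string like abab illustrates the shape of such an s.)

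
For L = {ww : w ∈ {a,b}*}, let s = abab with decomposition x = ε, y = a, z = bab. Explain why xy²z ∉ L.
xy²z = aabab ∉ L

Pumping with i = 2 replaces y = a by y² = aa:
- Original: s = xyz = abab; abab splits into halves ab · ab, which are equal, so it is in L (w = ab)
- Pumped: xy²z = ε · aa · bab = aabab
- aabab has odd length 5, so it cannot be written as ww and is not in L

The pumping lemma would require xy²z ∈ L, so this decomposition yields a contradiction.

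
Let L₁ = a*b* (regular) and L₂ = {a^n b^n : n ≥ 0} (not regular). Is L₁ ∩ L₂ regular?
No — L₁ ∩ L₂ is not regular.

Every string a^n b^n already lies in a*b*, so L₁ ∩ L₂ = {a^n b^n : n ≥ 0} = L₂ itself, which is the standard non-regular language (pump s = a^p b^p).

Note that the bare facts "L₁ regular, L₂ non-regular" do not settle the question by themselves: the closure of regular languages under ∪, ∩, complement and difference applies only when BOTH operands are regular. With a non-regular operand the result can come out regular or non-regular depending on the specific languages, so one has to work out L₁ ∩ L₂ for this particular pair, as above.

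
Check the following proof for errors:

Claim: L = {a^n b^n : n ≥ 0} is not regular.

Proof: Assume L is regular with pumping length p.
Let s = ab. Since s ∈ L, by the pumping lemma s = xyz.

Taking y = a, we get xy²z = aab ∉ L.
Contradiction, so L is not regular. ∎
The proof is INCORRECT.

Error: The string s = ab may be shorter than p.
The pumping lemma only applies to strings with |s| ≥ p, and p is not under our control.
We must choose s in terms of p, e.g. s = a^p b^p, to ensure |s| ≥ p.
(The proof also fixes one particular y; a valid argument must handle every decomposition with |xy| ≤ p and |y| ≥ 1 — for s = a^p b^p this forces y = a^k, and then xy²z = a^(p+k) b^p ∉ L.)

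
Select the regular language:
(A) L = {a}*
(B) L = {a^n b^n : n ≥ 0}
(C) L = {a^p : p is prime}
(A) {a}*

(A) L = {a}* is regular.

This can be recognized by a finite automaton (DFA/NFA).
Regular expressions like {a}* define regular languages.

The other choices are not regular:
- {a^p : p is prime}: After pumping, the length becomes composite
- {a^n b^n : n ≥ 0}: After pumping, the number of a's and b's become unequal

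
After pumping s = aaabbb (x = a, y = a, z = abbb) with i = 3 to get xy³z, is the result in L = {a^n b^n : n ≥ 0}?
No

xy³z = a · aaa · abbb = aaaaabbb.
aaaaabbb has 5 a's and 3 b's; 5 ≠ 3, so it is not in L.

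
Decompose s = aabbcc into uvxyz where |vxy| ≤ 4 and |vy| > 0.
u='a', v='a', x='bb', y='c', z='c'

For s = aabbcc with pumping length p = 4:

One valid decomposition:
- u = 'a'
- v = 'a'
- x = 'bb'
- y = 'c'
- z = 'c'

Verification:
- uvxyz = 'a' + 'a' + 'bb' + 'c' + 'c' = aabbcc ✓
- |vxy| = |'abbc'| = 4 ≤ 4 ✓
- |vy| = |'ac'| = 2 > 0 ✓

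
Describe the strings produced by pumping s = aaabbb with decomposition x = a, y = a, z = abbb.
{xy^i z : i ≥ 0} = {a^(2+i) b^3 : i ≥ 0} = {aabbb, aaabbb, aaaabbb, ...}

With x = a, y = a, z = abbb: Starting with aaabbb and pumping the second 'a', we get strings with 2+i a's followed by 3 b's for i = 0, 1, 2, ...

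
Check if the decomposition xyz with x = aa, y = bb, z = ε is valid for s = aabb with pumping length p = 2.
Violated: |xy| ≤ p

The decomposition x = aa, y = bb, z = ε for s = aabb with p = 2
violates the constraint: |xy| ≤ p

|xy| = |aabb| = 4 > 2 = p. The decomposition puts too many characters in xy.

Pumping lemma constraints:
1. xyz = s (decomposition is valid)
2. |xy| ≤ p
3. |y| > 0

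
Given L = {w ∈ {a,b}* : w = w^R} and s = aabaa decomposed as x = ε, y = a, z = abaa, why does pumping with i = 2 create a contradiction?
xy²z = aaabaa ∉ L

Pumping with i = 2 replaces y = a by y² = aa:
- Original: s = xyz = aabaa; aabaa reversed is aabaa, the same string, so it is a palindrome and is in L
- Pumped: xy²z = ε · aa · abaa = aaabaa
- aaabaa reversed is aabaaa ≠ aaabaa, so it is not a palindrome and is not in L

The pumping lemma would require xy²z ∈ L, so this decomposition yields a contradiction.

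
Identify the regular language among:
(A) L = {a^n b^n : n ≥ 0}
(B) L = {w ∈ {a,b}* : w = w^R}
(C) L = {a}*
(C) {a}*

(C) L = {a}* is regular.

This can be recognized by a finite automaton (DFA/NFA).
Regular expressions like {a}* define regular languages.

The other choices are not regular:
- {a^n b^n : n ≥ 0}: After pumping, the number of a's and b's become unequal
- {w ∈ {a,b}* : w = w^R}: After pumping, the string is no longer symmetric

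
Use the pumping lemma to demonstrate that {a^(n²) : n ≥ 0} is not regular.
Assume for contradiction that L is regular, and let p ≥ 1 be the pumping length given by the pumping lemma.
Choose s = a^(p²). Then s ∈ L and |s| = p² ≥ p.
By the pumping lemma, s = xyz for some x, y, z with |xy| ≤ p, |y| ≥ 1, and xy^i z ∈ L for every i ≥ 0.
Here y = a^k for some k with 1 ≤ k ≤ |xy| ≤ p.

Take i = 2: |xy²z| = p² + k.
Now p² < p² + k ≤ p² + p < p² + 2p + 1 = (p + 1)².
So |xy²z| lies strictly between the consecutive squares p² and (p + 1)², hence is not a perfect square, and xy²z ∉ L.

This contradicts the pumping lemma, which requires xy^i z ∈ L for all i ≥ 0.
Hence L = {a^(n²) : n ≥ 0} is not regular. ∎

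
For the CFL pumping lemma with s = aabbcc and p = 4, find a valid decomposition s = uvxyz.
u='a', v='a', x='bb', y='c', z='c'

For s = aabbcc with pumping length p = 4:

One valid decomposition:
- u = 'a'
- v = 'a'
- x = 'bb'
- y = 'c'
- z = 'c'

Verification:
- uvxyz = 'a' + 'a' + 'bb' + 'c' + 'c' = aabbcc ✓
- |vxy| = |'abbc'| = 4 ≤ 4 ✓
- |vy| = |'ac'| = 2 > 0 ✓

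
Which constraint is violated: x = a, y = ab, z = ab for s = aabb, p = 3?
Violated: xyz = s

The decomposition x = a, y = ab, z = ab for s = aabb with p = 3
violates the constraint: xyz = s

xyz = 'a' + 'ab' + 'ab' = 'aabab' ≠ 'aabb' = s. The decomposition doesn't reconstruct s.

Pumping lemma constraints:
1. xyz = s (decomposition is valid)
2. |xy| ≤ p
3. |y| > 0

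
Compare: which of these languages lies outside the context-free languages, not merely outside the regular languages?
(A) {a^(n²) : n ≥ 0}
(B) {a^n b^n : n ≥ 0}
(A) {a^(n²) : n ≥ 0}

(A) {a^(n²) : n ≥ 0} requires the CFL pumping lemma.

- {a^n b^n : n ≥ 0} is context-free (but not regular)
  • Can be shown non-regular with the regular pumping lemma
  • After pumping, the number of a's and b's become unequal

- {a^(n²) : n ≥ 0} is NOT context-free
  • Requires the CFL pumping lemma to prove
  • Gaps between squares grow unboundedly

The CFL pumping lemma is "stronger" in that it can prove non-membership
in the larger class of context-free languages.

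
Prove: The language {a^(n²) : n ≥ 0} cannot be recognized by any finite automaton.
Assume for contradiction that L is regular, and let p ≥ 1 be the pumping length given by the pumping lemma.
Choose s = a^(p²). Then s ∈ L and |s| = p² ≥ p.
By the pumping lemma, s = xyz for some x, y, z with |xy| ≤ p, |y| ≥ 1, and xy^i z ∈ L for every i ≥ 0.
Here y = a^k for some k with 1 ≤ k ≤ |xy| ≤ p.

Take i = 2: |xy²z| = p² + k.
Now p² < p² + k ≤ p² + p < p² + 2p + 1 = (p + 1)².
So |xy²z| lies strictly between the consecutive squares p² and (p + 1)², hence is not a perfect square, and xy²z ∉ L.

This contradicts the pumping lemma, which requires xy^i z ∈ L for all i ≥ 0.
Hence L = {a^(n²) : n ≥ 0} is not regular. ∎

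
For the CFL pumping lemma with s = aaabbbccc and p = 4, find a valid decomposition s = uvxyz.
u='aa', v='a', x='bb', y='b', z='ccc'

For s = aaabbbccc with pumping length p = 4:

One valid decomposition:
- u = 'aa'
- v = 'a'
- x = 'bb'
- y = 'b'
- z = 'ccc'

Verification:
- uvxyz = 'aa' + 'a' + 'bb' + 'b' + 'ccc' = aaabbbccc ✓
- |vxy| = |'abbb'| = 4 ≤ 4 ✓
- |vy| = |'ab'| = 2 > 0 ✓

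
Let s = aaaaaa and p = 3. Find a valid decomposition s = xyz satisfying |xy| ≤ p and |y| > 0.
x = '', y = 'a', z = 'aaaaa'

For s = aaaaaa and p = 3, one valid decomposition is:
- x = '' (length 0)
- y = 'a' (length 1)
- z = 'aaaaa' (length 5)

Verification:
- xyz = '' + 'a' + 'aaaaa' = aaaaaa ✓
- |xy| = 1 ≤ 3 ✓
- |y| = 1 > 0 ✓

All pumping lemma constraints are satisfied.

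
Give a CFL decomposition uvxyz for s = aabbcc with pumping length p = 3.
u='aa', v='b', x='b', y='c', z='c'

For s = aabbcc with pumping length p = 3:

One valid decomposition:
- u = 'aa'
- v = 'b'
- x = 'b'
- y = 'c'
- z = 'c'

Verification:
- uvxyz = 'aa' + 'b' + 'b' + 'c' + 'c' = aabbcc ✓
- |vxy| = |'bbc'| = 3 ≤ 3 ✓
- |vy| = |'bc'| = 2 > 0 ✓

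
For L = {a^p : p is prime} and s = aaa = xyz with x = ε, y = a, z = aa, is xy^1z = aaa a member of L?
Yes

xy¹z = ε · a · aa = aaa.
aaa has length 3, which is prime, so it is in L.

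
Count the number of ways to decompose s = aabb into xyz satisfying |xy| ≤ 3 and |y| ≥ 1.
6

For s = 'aabb' with pumping length p = 3:

Constraints: |xy| ≤ 3, |y| > 0

Valid decompositions (|xy| ≤ p, |y| ≥ 1):
  • x='', y='a', z='abb'
  • x='a', y='a', z='bb'
  • x='', y='aa', z='bb'
  • x='aa', y='b', z='b'
  • x='a', y='ab', z='b'
  • x='', y='aab', z='b'

Total count: 6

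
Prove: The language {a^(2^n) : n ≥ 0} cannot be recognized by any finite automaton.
Assume for contradiction that L is regular, and let p ≥ 1 be the pumping length given by the pumping lemma.
Choose s = a^(2^p). Then s ∈ L and |s| = 2^p ≥ p.
By the pumping lemma, s = xyz for some x, y, z with |xy| ≤ p, |y| ≥ 1, and xy^i z ∈ L for every i ≥ 0.
Here y = a^k for some k with 1 ≤ k ≤ |xy| ≤ p, and p < 2^p.

Take i = 2: |xy²z| = 2^p + k.
Now 2^p < 2^p + k ≤ 2^p + p < 2^p + 2^p = 2^(p+1).
So |xy²z| lies strictly between the consecutive powers of two 2^p and 2^(p+1), hence is not a power of 2, and xy²z ∉ L.

This contradicts the pumping lemma, which requires xy^i z ∈ L for all i ≥ 0.
Hence L = {a^(2^n) : n ≥ 0} is not regular. ∎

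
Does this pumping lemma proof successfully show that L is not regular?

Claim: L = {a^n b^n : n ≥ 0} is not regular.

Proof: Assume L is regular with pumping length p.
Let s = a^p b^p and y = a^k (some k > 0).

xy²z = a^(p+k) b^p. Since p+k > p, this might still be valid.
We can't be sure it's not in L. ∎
The proof is INCORRECT.

Error: The conclusion is wrong.
xy²z = a^(p+k) b^p is definitely NOT in L because the number of a's (p+k) ≠ number of b's (p).
The proof incorrectly doubts what is actually a valid contradiction.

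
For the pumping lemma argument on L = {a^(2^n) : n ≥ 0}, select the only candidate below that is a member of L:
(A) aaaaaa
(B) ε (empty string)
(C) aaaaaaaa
(C) aaaaaaaa

The pumping lemma is applied to a string s that lies in L, so first check membership of each option:
- (A) aaaaaa has length 6, strictly between 2^2 = 4 and 2^3 = 8, so it is not in L ✗
- (B) ε has length 0, which is not a power of 2, so it is not in L ✗
- (C) aaaaaaaa has length 8 = 2^3, so it is in L ✓

Only (C) aaaaaaaa is in L, so it is the only candidate that could play the role of s.
(In a complete proof one picks s in terms of the pumping length p so that |s| ≥ p is guaranteed; a fixed string like aaaaaaaa illustrates the shape of such an s.)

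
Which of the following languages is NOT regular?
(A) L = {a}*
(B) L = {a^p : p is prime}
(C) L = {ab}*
(B) {a^p : p is prime}

(B) L = {a^p : p is prime} is NOT regular.

The pumping lemma can be used to prove this:
After pumping, the length becomes composite

The other languages are regular because they can be recognized by finite automata.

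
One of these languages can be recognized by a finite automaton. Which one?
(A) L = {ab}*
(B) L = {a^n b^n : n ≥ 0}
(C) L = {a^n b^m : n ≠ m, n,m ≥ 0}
(A) {ab}*

(A) L = {ab}* is regular.

This can be recognized by a finite automaton (DFA/NFA).
Regular expressions like {ab}* define regular languages.

The other choices are not regular:
- {a^n b^n : n ≥ 0}: After pumping, the number of a's and b's become unequal
- {a^n b^m : n ≠ m, n,m ≥ 0}: After pumping a's, we can make n = m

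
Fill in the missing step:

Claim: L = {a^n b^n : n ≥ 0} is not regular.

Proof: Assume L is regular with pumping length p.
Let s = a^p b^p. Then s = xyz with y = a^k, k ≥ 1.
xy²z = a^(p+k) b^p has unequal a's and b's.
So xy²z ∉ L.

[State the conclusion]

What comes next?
This contradicts the pumping lemma for regular languages,
which guarantees xy^i z ∈ L for all i ≥ 0.

Since our assumption that L is regular leads to a contradiction,
we conclude that L = {a^n b^n : n ≥ 0} is NOT regular. ∎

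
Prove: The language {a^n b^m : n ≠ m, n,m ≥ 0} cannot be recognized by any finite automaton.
Assume for contradiction that L is regular, and let p ≥ 1 be the pumping length given by the pumping lemma.
Choose s = a^p b^(p + p!). Then s ∈ L because p ≠ p + p! (as p! ≥ 1), and |s| ≥ p.
By the pumping lemma, s = xyz for some x, y, z with |xy| ≤ p, |y| ≥ 1, and xy^i z ∈ L for every i ≥ 0.
Since |xy| ≤ p and the first p symbols of s are all a's, y = a^k for some k with 1 ≤ k ≤ p.
For every i ≥ 0, xy^i z = a^(p + (i − 1)k) b^(p + p!).

Because 1 ≤ k ≤ p, k divides p!. Let t = p!/k (a positive integer) and take i = t + 1.
Then the number of a's is p + tk = p + p!, which equals the number of b's.
So xy^(t+1) z = a^(p + p!) b^(p + p!) has equally many a's and b's and is NOT in L.

This contradicts the pumping lemma, which requires xy^i z ∈ L for all i ≥ 0.
Hence L = {a^n b^m : n ≠ m, n,m ≥ 0} is not regular. ∎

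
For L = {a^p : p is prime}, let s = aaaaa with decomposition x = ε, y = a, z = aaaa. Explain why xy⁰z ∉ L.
xy⁰z = aaaa ∉ L

Pumping with i = 0 replaces y = a by y⁰ = ε:
- Original: s = xyz = aaaaa; aaaaa has length 5, which is prime, so it is in L
- Pumped: xy⁰z = ε · ε · aaaa = aaaa
- aaaa has length 4 = 2 × 2, which is not prime, so it is not in L

The pumping lemma would require xy⁰z ∈ L, so this decomposition yields a contradiction.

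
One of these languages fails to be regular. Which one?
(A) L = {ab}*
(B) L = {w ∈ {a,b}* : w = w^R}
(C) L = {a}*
(B) {w ∈ {a,b}* : w = w^R}

(B) L = {w ∈ {a,b}* : w = w^R} is NOT regular.

The pumping lemma can be used to prove this:
After pumping, the string is no longer symmetric

The other languages are regular because they can be recognized by finite automata.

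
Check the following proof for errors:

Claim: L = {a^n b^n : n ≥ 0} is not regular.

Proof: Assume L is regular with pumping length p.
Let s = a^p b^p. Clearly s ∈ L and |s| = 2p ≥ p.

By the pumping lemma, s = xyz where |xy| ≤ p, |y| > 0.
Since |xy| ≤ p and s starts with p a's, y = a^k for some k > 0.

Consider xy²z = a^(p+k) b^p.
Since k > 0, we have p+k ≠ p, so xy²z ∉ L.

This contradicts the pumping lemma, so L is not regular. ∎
The proof is correct.

This proof is valid because:
1. The string s = a^p b^p is correctly in L
2. The decomposition analysis is correct: y must consist only of a's
3. The contradiction is valid: pumping increases a's but not b's
4. The conclusion follows logically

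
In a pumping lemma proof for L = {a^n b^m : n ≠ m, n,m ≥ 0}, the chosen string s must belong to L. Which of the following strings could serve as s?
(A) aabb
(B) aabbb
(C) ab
(B) aabbb

The pumping lemma is applied to a string s that lies in L, so first check membership of each option:
- (A) aabb = a^2 b^2 has n = m = 2, so it is not in L ✗
- (B) aabbb = a^2 b^3 with 2 ≠ 3, so it is in L ✓
- (C) ab = a^1 b^1 has n = m = 1, so it is not in L ✗

Only (B) aabbb is in L, so it is the only candidate that could play the role of s.
(In a complete proof one picks s in terms of the pumping length p so that |s| ≥ p is guaranteed; a fixed string like aabbb illustrates the shape of such an s.)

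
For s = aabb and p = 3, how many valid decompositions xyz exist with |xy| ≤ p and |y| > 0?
6

For s = 'aabb' with pumping length p = 3:

Constraints: |xy| ≤ 3, |y| > 0

Valid decompositions (|xy| ≤ p, |y| ≥ 1):
  • x='', y='a', z='abb'
  • x='a', y='a', z='bb'
  • x='', y='aa', z='bb'
  • x='aa', y='b', z='b'
  • x='a', y='ab', z='b'
  • x='', y='aab', z='b'

Total count: 6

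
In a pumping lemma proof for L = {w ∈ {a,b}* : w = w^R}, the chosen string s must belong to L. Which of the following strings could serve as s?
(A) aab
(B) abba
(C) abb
(B) abba

The pumping lemma is applied to a string s that lies in L, so first check membership of each option:
- (A) aab reversed is baa ≠ aab, so it is not a palindrome and is not in L ✗
- (B) abba reversed is abba, the same string, so it is a palindrome and is in L ✓
- (C) abb reversed is bba ≠ abb, so it is not a palindrome and is not in L ✗

Only (B) abba is in L, so it is the only candidate that could play the role of s.
(In a complete proof one picks s in terms of the pumping length p so that |s| ≥ p is guaranteed; a fixed string like abba illustrates the shape of such an s.)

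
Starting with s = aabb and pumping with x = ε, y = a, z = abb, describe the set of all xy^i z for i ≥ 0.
{xy^i z : i ≥ 0} = {a^(i+1) b^2 : i ≥ 0} = {abb, aabb, aaabb, ...}

With x = ε, y = a, z = abb: Starting with aabb and pumping the first 'a' (z = abb keeps the second 'a'), we get strings with i+1 a's followed by 2 b's for i = 0, 1, 2, ...; note bb is not produced because z always contributes one a.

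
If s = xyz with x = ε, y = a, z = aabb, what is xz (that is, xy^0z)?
aabb

Given x = '', y = 'a', z = 'aabb' and i = 0:

xy^0z = x + y·y·...·y (0 times) + z
       = '' + 'a'^0 + 'aabb'
       = '' + '' + 'aabb'
       = 'aabb'

The pumped string is 'aabb' with length 4.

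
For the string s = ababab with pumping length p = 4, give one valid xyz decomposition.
x = '', y = 'a', z = 'babab'

For s = ababab and p = 4, one valid decomposition is:
- x = '' (length 0)
- y = 'a' (length 1)
- z = 'babab' (length 5)

Verification:
- xyz = '' + 'a' + 'babab' = ababab ✓
- |xy| = 1 ≤ 4 ✓
- |y| = 1 > 0 ✓

All pumping lemma constraints are satisfied.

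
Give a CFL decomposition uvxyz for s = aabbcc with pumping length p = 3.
u='aa', v='b', x='b', y='c', z='c'

For s = aabbcc with pumping length p = 3:

One valid decomposition:
- u = 'aa'
- v = 'b'
- x = 'b'
- y = 'c'
- z = 'c'

Verification:
- uvxyz = 'aa' + 'b' + 'b' + 'c' + 'c' = aabbcc ✓
- |vxy| = |'bbc'| = 3 ≤ 3 ✓
- |vy| = |'bc'| = 2 > 0 ✓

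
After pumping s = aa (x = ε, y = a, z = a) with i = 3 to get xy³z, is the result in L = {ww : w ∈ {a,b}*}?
Yes

xy³z = ε · aaa · a = aaaa.
aaaa splits into halves aa · aa, which are equal, so it is in L (w = aa).
(A single pumped string landing in L is not a contradiction by itself; a non-regularity proof needs some i for which xy^i z ∉ L, for every admissible decomposition.)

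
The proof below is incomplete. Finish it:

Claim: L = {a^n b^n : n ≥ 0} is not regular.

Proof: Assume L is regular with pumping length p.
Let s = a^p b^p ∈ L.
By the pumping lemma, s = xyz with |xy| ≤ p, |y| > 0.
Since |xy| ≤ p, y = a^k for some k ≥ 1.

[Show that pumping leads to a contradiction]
Consider xy²z = a^(p+k) b^p.

Since k ≥ 1, we have p + k > p.
So xy²z has more a's than b's: (p+k) a's vs p b's.
This means xy²z ∉ L because a^n b^n requires equal counts.

This contradicts the pumping lemma which states xy²z ∈ L.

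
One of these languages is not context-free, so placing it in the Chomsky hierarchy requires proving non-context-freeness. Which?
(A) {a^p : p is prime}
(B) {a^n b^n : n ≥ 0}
(A) {a^p : p is prime}

(A) {a^p : p is prime} requires the CFL pumping lemma.

- {a^n b^n : n ≥ 0} is context-free (but not regular)
  • Can be shown non-regular with the regular pumping lemma
  • After pumping, the number of a's and b's become unequal

- {a^p : p is prime} is NOT context-free
  • Requires the CFL pumping lemma to prove
  • The CFL pumping lemma also fails because prime gaps are unbounded

The CFL pumping lemma is "stronger" in that it can prove non-membership
in the larger class of context-free languages.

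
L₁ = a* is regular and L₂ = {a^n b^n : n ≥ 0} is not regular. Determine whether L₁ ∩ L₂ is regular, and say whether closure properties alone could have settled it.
Yes — L₁ ∩ L₂ is regular.

A string of a* contains no b's, and the only string of {a^n b^n} with no b's is ε (n = 0). So L₁ ∩ L₂ = {ε}, a finite language, which is regular.

Note that the bare facts "L₁ regular, L₂ non-regular" do not settle the question by themselves: the closure of regular languages under ∪, ∩, complement and difference applies only when BOTH operands are regular. With a non-regular operand the result can come out regular or non-regular depending on the specific languages, so one has to work out L₁ ∩ L₂ for this particular pair, as above.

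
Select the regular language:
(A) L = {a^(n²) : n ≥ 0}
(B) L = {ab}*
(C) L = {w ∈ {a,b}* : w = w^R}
(B) {ab}*

(B) L = {ab}* is regular.

This can be recognized by a finite automaton (DFA/NFA).
Regular expressions like {ab}* define regular languages.

The other choices are not regular:
- {a^(n²) : n ≥ 0}: After pumping, length is no longer a perfect square
- {w ∈ {a,b}* : w = w^R}: After pumping, the string is no longer symmetric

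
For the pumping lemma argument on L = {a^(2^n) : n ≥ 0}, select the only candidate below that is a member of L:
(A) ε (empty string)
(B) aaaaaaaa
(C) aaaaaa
(B) aaaaaaaa

The pumping lemma is applied to a string s that lies in L, so first check membership of each option:
- (A) ε has length 0, which is not a power of 2, so it is not in L ✗
- (B) aaaaaaaa has length 8 = 2^3, so it is in L ✓
- (C) aaaaaa has length 6, strictly between 2^2 = 4 and 2^3 = 8, so it is not in L ✗

Only (B) aaaaaaaa is in L, so it is the only candidate that could play the role of s.
(In a complete proof one picks s in terms of the pumping length p so that |s| ≥ p is guaranteed; a fixed string like aaaaaaaa illustrates the shape of such an s.)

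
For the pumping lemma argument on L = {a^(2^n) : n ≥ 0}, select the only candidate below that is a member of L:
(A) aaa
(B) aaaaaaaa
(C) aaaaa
(B) aaaaaaaa

The pumping lemma is applied to a string s that lies in L, so first check membership of each option:
- (A) aaa has length 3, strictly between 2^1 = 2 and 2^2 = 4, so it is not in L ✗
- (B) aaaaaaaa has length 8 = 2^3, so it is in L ✓
- (C) aaaaa has length 5, strictly between 2^2 = 4 and 2^3 = 8, so it is not in L ✗

Only (B) aaaaaaaa is in L, so it is the only candidate that could play the role of s.
(In a complete proof one picks s in terms of the pumping length p so that |s| ≥ p is guaranteed; a fixed string like aaaaaaaa illustrates the shape of such an s.)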